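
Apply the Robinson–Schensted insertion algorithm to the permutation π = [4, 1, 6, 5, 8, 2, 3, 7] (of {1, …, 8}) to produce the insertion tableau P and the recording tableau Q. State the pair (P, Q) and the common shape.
P = [1, 2, 3, 7] / [4, 5, 8] / [6];  Q = [1, 3, 5, 8] / [2, 4, 7] / [6];  common shape = (4, 3, 1)

Row-insert the values π_1, π_2, … into P one at a time, bumping the leftmost entry strictly greater than the inserted value down to the next row. The recording tableau Q records, in position (i, j), the step at which that cell was added to P.
  Insert 4 (step 1): P = [4];  Q = [1]
  Insert 1 (step 2): P = [1] / [4];  Q = [1] / [2]
  Insert 6 (step 3): P = [1, 6] / [4];  Q = [1, 3] / [2]
  Insert 5 (step 4): P = [1, 5] / [4, 6];  Q = [1, 3] / [2, 4]
  Insert 8 (step 5): P = [1, 5, 8] / [4, 6];  Q = [1, 3, 5] / [2, 4]
  Insert 2 (step 6): P = [1, 2, 8] / [4, 5] / [6];  Q = [1, 3, 5] / [2, 4] / [6]
  Insert 3 (step 7): P = [1, 2, 3] / [4, 5, 8] / [6];  Q = [1, 3, 5] / [2, 4, 7] / [6]
  Insert 7 (step 8): P = [1, 2, 3, 7] / [4, 5, 8] / [6];  Q = [1, 3, 5, 8] / [2, 4, 7] / [6]
Final shape: (4, 3, 1).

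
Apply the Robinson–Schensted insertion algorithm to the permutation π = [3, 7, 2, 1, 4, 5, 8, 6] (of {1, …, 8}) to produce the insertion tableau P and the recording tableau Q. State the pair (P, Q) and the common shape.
P = [1, 4, 5, 6] / [2, 7, 8] / [3];  Q = [1, 2, 6, 7] / [3, 5, 8] / [4];  common shape = (4, 3, 1)

Row-insert the values π_1, π_2, … into P one at a time, bumping the leftmost entry strictly greater than the inserted value down to the next row. The recording tableau Q records, in position (i, j), the step at which that cell was added to P.
  Insert 3 (step 1): P = [3];  Q = [1]
  Insert 7 (step 2): P = [3, 7];  Q = [1, 2]
  Insert 2 (step 3): P = [2, 7] / [3];  Q = [1, 2] / [3]
  Insert 1 (step 4): P = [1, 7] / [2] / [3];  Q = [1, 2] / [3] / [4]
  Insert 4 (step 5): P = [1, 4] / [2, 7] / [3];  Q = [1, 2] / [3, 5] / [4]
  Insert 5 (step 6): P = [1, 4, 5] / [2, 7] / [3];  Q = [1, 2, 6] / [3, 5] / [4]
  Insert 8 (step 7): P = [1, 4, 5, 8] / [2, 7] / [3];  Q = [1, 2, 6, 7] / [3, 5] / [4]
  Insert 6 (step 8): P = [1, 4, 5, 6] / [2, 7, 8] / [3];  Q = [1, 2, 6, 7] / [3, 5, 8] / [4]
Final shape: (4, 3, 1).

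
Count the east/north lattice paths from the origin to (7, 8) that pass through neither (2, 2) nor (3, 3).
Number of paths = 2655

Inclusion–exclusion. Total paths: C(15, 7) = 6435. Through P₁: C(4, 2)·C(11, 5) = 2772. Through P₂: C(6, 3)·C(9, 4) = 2520. Since P₁ is strictly southwest of P₂, a monotone path through both must visit P₁ then P₂; paths through both = C(4, 2)·C(2, 1)·C(9, 4) = 1512. Avoid both = 6435 − 2772 − 2520 + 1512 = 2655.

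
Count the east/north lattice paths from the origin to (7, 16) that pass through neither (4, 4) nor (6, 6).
Number of paths = 207763

Inclusion–exclusion. Total paths: C(23, 7) = 245157. Through P₁: C(8, 4)·C(15, 3) = 31850. Through P₂: C(12, 6)·C(11, 1) = 10164. Since P₁ is strictly southwest of P₂, a monotone path through both must visit P₁ then P₂; paths through both = C(8, 4)·C(4, 2)·C(11, 1) = 4620. Avoid both = 245157 − 31850 − 10164 + 4620 = 207763.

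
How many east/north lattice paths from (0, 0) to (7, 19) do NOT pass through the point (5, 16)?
Number of paths = 454310

Total paths from (0, 0) to (7, 19): C(26, 7) = 657800. Paths through (5, 16): (paths (0, 0) → (5, 16)) × (paths (5, 16) → (7, 19)) = C(21, 5) · C(5, 2) = 20349 · 10 = 203490. Avoidance count = 657800 − 203490 = 454310.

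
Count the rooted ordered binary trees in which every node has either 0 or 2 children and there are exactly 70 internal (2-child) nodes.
C_70 = 1321422108420282270489942177190229544600

These full binary trees are counted by the Catalan number C_n = (1/(n + 1)) · C(2n, n). For n = 70: C_70 = (1/71) · C(140, 70) = 93820969697840041204785894580506297666600/71 = 1321422108420282270489942177190229544600.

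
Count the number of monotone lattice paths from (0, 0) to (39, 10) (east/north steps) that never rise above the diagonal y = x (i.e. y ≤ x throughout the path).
Number of paths = 6163366902

By the reflection principle (André's argument), the number of monotone paths to (39, 10) with n ≤ m that never go above y = x is C(49, 39) − C(49, 40) = 8217822536 − 2054455634 = 6163366902.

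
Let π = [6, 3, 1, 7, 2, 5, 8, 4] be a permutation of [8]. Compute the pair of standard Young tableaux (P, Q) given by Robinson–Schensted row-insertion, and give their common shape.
P = [1, 2, 4, 8] / [3, 5] / [6, 7];  Q = [1, 4, 6, 7] / [2, 5] / [3, 8];  common shape = (4, 2, 2)

Row-insert the values π_1, π_2, … into P one at a time, bumping the leftmost entry strictly greater than the inserted value down to the next row. The recording tableau Q records, in position (i, j), the step at which that cell was added to P.
  Insert 6 (step 1): P = [6];  Q = [1]
  Insert 3 (step 2): P = [3] / [6];  Q = [1] / [2]
  Insert 1 (step 3): P = [1] / [3] / [6];  Q = [1] / [2] / [3]
  Insert 7 (step 4): P = [1, 7] / [3] / [6];  Q = [1, 4] / [2] / [3]
  Insert 2 (step 5): P = [1, 2] / [3, 7] / [6];  Q = [1, 4] / [2, 5] / [3]
  Insert 5 (step 6): P = [1, 2, 5] / [3, 7] / [6];  Q = [1, 4, 6] / [2, 5] / [3]
  Insert 8 (step 7): P = [1, 2, 5, 8] / [3, 7] / [6];  Q = [1, 4, 6, 7] / [2, 5] / [3]
  Insert 4 (step 8): P = [1, 2, 4, 8] / [3, 5] / [6, 7];  Q = [1, 4, 6, 7] / [2, 5] / [3, 8]
Final shape: (4, 2, 2).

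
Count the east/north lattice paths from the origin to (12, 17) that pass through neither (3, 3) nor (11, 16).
Number of paths = 17615945

Inclusion–exclusion. Total paths: C(29, 12) = 51895935. Through P₁: C(6, 3)·C(23, 9) = 16343800. Through P₂: C(27, 11)·C(2, 1) = 26075790. Since P₁ is strictly southwest of P₂, a monotone path through both must visit P₁ then P₂; paths through both = C(6, 3)·C(21, 8)·C(2, 1) = 8139600. Avoid both = 51895935 − 16343800 − 26075790 + 8139600 = 17615945.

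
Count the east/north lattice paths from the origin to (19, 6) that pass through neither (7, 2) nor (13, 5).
Number of paths = 72772

Inclusion–exclusion. Total paths: C(25, 19) = 177100. Through P₁: C(9, 7)·C(16, 12) = 65520. Through P₂: C(18, 13)·C(7, 6) = 59976. Since P₁ is strictly southwest of P₂, a monotone path through both must visit P₁ then P₂; paths through both = C(9, 7)·C(9, 6)·C(7, 6) = 21168. Avoid both = 177100 − 65520 − 59976 + 21168 = 72772.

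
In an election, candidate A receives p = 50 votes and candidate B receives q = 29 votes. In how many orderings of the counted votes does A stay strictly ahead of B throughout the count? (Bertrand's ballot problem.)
Strict-lead orderings = 884333844454032544572

Total orderings of the 79 votes with 50 for A: C(79, 50) = 3326779700565170048628. By the Bertrand ballot formula (Cycle Lemma / reflection principle), the number of orderings in which A is strictly ahead of B throughout is (p − q)/(p + q) · C(p + q, p) = (50 − 29)/(50 + 29) · 3326779700565170048628 = 884333844454032544572.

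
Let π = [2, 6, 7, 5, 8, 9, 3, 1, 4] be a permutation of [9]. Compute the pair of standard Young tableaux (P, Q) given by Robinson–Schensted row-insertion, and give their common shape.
P = [1, 3, 4, 8, 9] / [2, 7] / [5] / [6];  Q = [1, 2, 3, 5, 6] / [4, 9] / [7] / [8];  common shape = (5, 2, 1, 1)

Row-insert the values π_1, π_2, … into P one at a time, bumping the leftmost entry strictly greater than the inserted value down to the next row. The recording tableau Q records, in position (i, j), the step at which that cell was added to P.
  Insert 2 (step 1): P = [2];  Q = [1]
  Insert 6 (step 2): P = [2, 6];  Q = [1, 2]
  Insert 7 (step 3): P = [2, 6, 7];  Q = [1, 2, 3]
  Insert 5 (step 4): P = [2, 5, 7] / [6];  Q = [1, 2, 3] / [4]
  Insert 8 (step 5): P = [2, 5, 7, 8] / [6];  Q = [1, 2, 3, 5] / [4]
  Insert 9 (step 6): P = [2, 5, 7, 8, 9] / [6];  Q = [1, 2, 3, 5, 6] / [4]
  Insert 3 (step 7): P = [2, 3, 7, 8, 9] / [5] / [6];  Q = [1, 2, 3, 5, 6] / [4] / [7]
  Insert 1 (step 8): P = [1, 3, 7, 8, 9] / [2] / [5] / [6];  Q = [1, 2, 3, 5, 6] / [4] / [7] / [8]
  Insert 4 (step 9): P = [1, 3, 4, 8, 9] / [2, 7] / [5] / [6];  Q = [1, 2, 3, 5, 6] / [4, 9] / [7] / [8]
Final shape: (5, 2, 1, 1).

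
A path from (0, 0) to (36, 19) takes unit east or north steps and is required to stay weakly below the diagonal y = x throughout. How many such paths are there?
Number of paths = 136496564854650

By the reflection principle (André's argument), the number of monotone paths to (36, 19) with n ≤ m that never go above y = x is C(55, 36) − C(55, 37) = 280576272201225 − 144079707346575 = 136496564854650.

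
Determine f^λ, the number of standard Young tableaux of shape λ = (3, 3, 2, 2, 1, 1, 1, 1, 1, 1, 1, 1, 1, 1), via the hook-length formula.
# SYT of shape (3, 3, 2, 2, 1, 1, 1, 1, 1, 1, 1, 1, 1, 1) = 223839

Hook-length formula: f^λ = n! / Π hook(c), product over all cells c of the Young diagram. For λ = (3, 3, 2, 2, 1, 1, 1, 1, 1, 1, 1, 1, 1, 1), n = 20 boxes. Hook lengths by row (left-to-right, top-to-bottom): [16, 5, 2]; [15, 4, 1]; [13, 2]; [12, 1]; [10]; [9]; [8]; [7]; [6]; [5]; [4]; [3]; [2]; [1]. Product of hooks = 10868981760000. So f^λ = 20! / 10868981760000 = 2432902008176640000 / 10868981760000 = 223839.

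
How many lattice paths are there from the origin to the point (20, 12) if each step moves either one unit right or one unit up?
Number of paths = 225792840

A monotone lattice path from (0, 0) to (20, 12) consists of 20 east steps and 12 north steps in some order, so it is determined by which 20 of the 32 steps are east. The count is C(32, 20) = 225792840.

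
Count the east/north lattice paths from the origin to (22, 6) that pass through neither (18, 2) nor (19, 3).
Number of paths = 340240

Inclusion–exclusion. Total paths: C(28, 22) = 376740. Through P₁: C(20, 18)·C(8, 4) = 13300. Through P₂: C(22, 19)·C(6, 3) = 30800. Since P₁ is strictly southwest of P₂, a monotone path through both must visit P₁ then P₂; paths through both = C(20, 18)·C(2, 1)·C(6, 3) = 7600. Avoid both = 376740 − 13300 − 30800 + 7600 = 340240.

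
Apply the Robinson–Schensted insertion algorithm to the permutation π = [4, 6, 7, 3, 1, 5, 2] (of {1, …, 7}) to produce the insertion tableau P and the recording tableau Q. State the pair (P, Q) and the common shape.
P = [1, 2, 7] / [3, 5] / [4, 6];  Q = [1, 2, 3] / [4, 6] / [5, 7];  common shape = (3, 2, 2)

Row-insert the values π_1, π_2, … into P one at a time, bumping the leftmost entry strictly greater than the inserted value down to the next row. The recording tableau Q records, in position (i, j), the step at which that cell was added to P.
  Insert 4 (step 1): P = [4];  Q = [1]
  Insert 6 (step 2): P = [4, 6];  Q = [1, 2]
  Insert 7 (step 3): P = [4, 6, 7];  Q = [1, 2, 3]
  Insert 3 (step 4): P = [3, 6, 7] / [4];  Q = [1, 2, 3] / [4]
  Insert 1 (step 5): P = [1, 6, 7] / [3] / [4];  Q = [1, 2, 3] / [4] / [5]
  Insert 5 (step 6): P = [1, 5, 7] / [3, 6] / [4];  Q = [1, 2, 3] / [4, 6] / [5]
  Insert 2 (step 7): P = [1, 2, 7] / [3, 5] / [4, 6];  Q = [1, 2, 3] / [4, 6] / [5, 7]
Final shape: (3, 2, 2).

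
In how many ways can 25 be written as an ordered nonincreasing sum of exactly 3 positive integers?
p(25, 3 parts) = 52

Partitions of n into exactly k parts are in bijection with partitions of n − k into at most k parts (subtract 1 from each part). So p(25, exactly 3) = p(22, parts ≤ 3). Computing via the recurrence p(m, j) = p(m, j−1) + p(m−j, j) gives 52.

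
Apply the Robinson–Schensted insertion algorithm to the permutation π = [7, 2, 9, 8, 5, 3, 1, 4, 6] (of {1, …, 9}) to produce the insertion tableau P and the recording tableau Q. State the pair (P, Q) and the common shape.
P = [1, 3, 4, 6] / [2, 8] / [5] / [7] / [9];  Q = [1, 3, 8, 9] / [2, 4] / [5] / [6] / [7];  common shape = (4, 2, 1, 1, 1)

Row-insert the values π_1, π_2, … into P one at a time, bumping the leftmost entry strictly greater than the inserted value down to the next row. The recording tableau Q records, in position (i, j), the step at which that cell was added to P.
  Insert 7 (step 1): P = [7];  Q = [1]
  Insert 2 (step 2): P = [2] / [7];  Q = [1] / [2]
  Insert 9 (step 3): P = [2, 9] / [7];  Q = [1, 3] / [2]
  Insert 8 (step 4): P = [2, 8] / [7, 9];  Q = [1, 3] / [2, 4]
  Insert 5 (step 5): P = [2, 5] / [7, 8] / [9];  Q = [1, 3] / [2, 4] / [5]
  Insert 3 (step 6): P = [2, 3] / [5, 8] / [7] / [9];  Q = [1, 3] / [2, 4] / [5] / [6]
  Insert 1 (step 7): P = [1, 3] / [2, 8] / [5] / [7] / [9];  Q = [1, 3] / [2, 4] / [5] / [6] / [7]
  Insert 4 (step 8): P = [1, 3, 4] / [2, 8] / [5] / [7] / [9];  Q = [1, 3, 8] / [2, 4] / [5] / [6] / [7]
  Insert 6 (step 9): P = [1, 3, 4, 6] / [2, 8] / [5] / [7] / [9];  Q = [1, 3, 8, 9] / [2, 4] / [5] / [6] / [7]
Final shape: (4, 2, 1, 1, 1).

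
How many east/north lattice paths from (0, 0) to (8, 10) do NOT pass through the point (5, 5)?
Number of paths = 29646

Total paths from (0, 0) to (8, 10): C(18, 8) = 43758. Paths through (5, 5): (paths (0, 0) → (5, 5)) × (paths (5, 5) → (8, 10)) = C(10, 5) · C(8, 3) = 252 · 56 = 14112. Avoidance count = 43758 − 14112 = 29646.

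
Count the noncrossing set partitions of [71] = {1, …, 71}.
C_71 = 5175569924646105559418940193995065716350

These noncrossing partitions are counted by the Catalan number C_n = (1/(n + 1)) · C(2n, n). For n = 71: C_71 = (1/72) · C(142, 71) = 372641034574519600278163693967644731577200/72 = 5175569924646105559418940193995065716350.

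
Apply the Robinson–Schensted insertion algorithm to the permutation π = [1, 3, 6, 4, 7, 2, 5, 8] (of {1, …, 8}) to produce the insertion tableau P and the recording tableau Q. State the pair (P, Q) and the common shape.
P = [1, 2, 4, 5, 8] / [3, 7] / [6];  Q = [1, 2, 3, 5, 8] / [4, 7] / [6];  common shape = (5, 2, 1)

Row-insert the values π_1, π_2, … into P one at a time, bumping the leftmost entry strictly greater than the inserted value down to the next row. The recording tableau Q records, in position (i, j), the step at which that cell was added to P.
  Insert 1 (step 1): P = [1];  Q = [1]
  Insert 3 (step 2): P = [1, 3];  Q = [1, 2]
  Insert 6 (step 3): P = [1, 3, 6];  Q = [1, 2, 3]
  Insert 4 (step 4): P = [1, 3, 4] / [6];  Q = [1, 2, 3] / [4]
  Insert 7 (step 5): P = [1, 3, 4, 7] / [6];  Q = [1, 2, 3, 5] / [4]
  Insert 2 (step 6): P = [1, 2, 4, 7] / [3] / [6];  Q = [1, 2, 3, 5] / [4] / [6]
  Insert 5 (step 7): P = [1, 2, 4, 5] / [3, 7] / [6];  Q = [1, 2, 3, 5] / [4, 7] / [6]
  Insert 8 (step 8): P = [1, 2, 4, 5, 8] / [3, 7] / [6];  Q = [1, 2, 3, 5, 8] / [4, 7] / [6]
Final shape: (5, 2, 1).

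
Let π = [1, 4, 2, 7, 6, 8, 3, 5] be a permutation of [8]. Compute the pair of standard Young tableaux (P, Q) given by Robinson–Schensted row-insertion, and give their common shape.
P = [1, 2, 3, 5] / [4, 6, 8] / [7];  Q = [1, 2, 4, 6] / [3, 5, 8] / [7];  common shape = (4, 3, 1)

Row-insert the values π_1, π_2, … into P one at a time, bumping the leftmost entry strictly greater than the inserted value down to the next row. The recording tableau Q records, in position (i, j), the step at which that cell was added to P.
  Insert 1 (step 1): P = [1];  Q = [1]
  Insert 4 (step 2): P = [1, 4];  Q = [1, 2]
  Insert 2 (step 3): P = [1, 2] / [4];  Q = [1, 2] / [3]
  Insert 7 (step 4): P = [1, 2, 7] / [4];  Q = [1, 2, 4] / [3]
  Insert 6 (step 5): P = [1, 2, 6] / [4, 7];  Q = [1, 2, 4] / [3, 5]
  Insert 8 (step 6): P = [1, 2, 6, 8] / [4, 7];  Q = [1, 2, 4, 6] / [3, 5]
  Insert 3 (step 7): P = [1, 2, 3, 8] / [4, 6] / [7];  Q = [1, 2, 4, 6] / [3, 5] / [7]
  Insert 5 (step 8): P = [1, 2, 3, 5] / [4, 6, 8] / [7];  Q = [1, 2, 4, 6] / [3, 5, 8] / [7]
Final shape: (4, 3, 1).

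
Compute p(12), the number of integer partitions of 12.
p(12) = 77

List all partitions of 12: 12, 11+1, 10+2, 10+1+1, 9+3, 9+2+1, 9+1+1+1, 8+4, 8+3+1, 8+2+2, 8+2+1+1, 8+1+1+1+1, 7+5, 7+4+1, 7+3+2, 7+3+1+1, 7+2+2+1, 7+2+1+1+1, 7+1+1+1+1+1, 6+6, 6+5+1, 6+4+2, 6+4+1+1, 6+3+3, 6+3+2+1, 6+3+1+1+1, 6+2+2+2, 6+2+2+1+1, 6+2+1+1+1+1, 6+1+1+1+1+1+1, … (77 total). Counting them gives p(12) = 77.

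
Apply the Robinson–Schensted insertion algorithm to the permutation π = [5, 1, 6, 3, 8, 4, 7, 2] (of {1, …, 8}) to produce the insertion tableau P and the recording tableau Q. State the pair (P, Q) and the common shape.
P = [1, 2, 4, 7] / [3, 6, 8] / [5];  Q = [1, 3, 5, 7] / [2, 4, 6] / [8];  common shape = (4, 3, 1)

Row-insert the values π_1, π_2, … into P one at a time, bumping the leftmost entry strictly greater than the inserted value down to the next row. The recording tableau Q records, in position (i, j), the step at which that cell was added to P.
  Insert 5 (step 1): P = [5];  Q = [1]
  Insert 1 (step 2): P = [1] / [5];  Q = [1] / [2]
  Insert 6 (step 3): P = [1, 6] / [5];  Q = [1, 3] / [2]
  Insert 3 (step 4): P = [1, 3] / [5, 6];  Q = [1, 3] / [2, 4]
  Insert 8 (step 5): P = [1, 3, 8] / [5, 6];  Q = [1, 3, 5] / [2, 4]
  Insert 4 (step 6): P = [1, 3, 4] / [5, 6, 8];  Q = [1, 3, 5] / [2, 4, 6]
  Insert 7 (step 7): P = [1, 3, 4, 7] / [5, 6, 8];  Q = [1, 3, 5, 7] / [2, 4, 6]
  Insert 2 (step 8): P = [1, 2, 4, 7] / [3, 6, 8] / [5];  Q = [1, 3, 5, 7] / [2, 4, 6] / [8]
Final shape: (4, 3, 1).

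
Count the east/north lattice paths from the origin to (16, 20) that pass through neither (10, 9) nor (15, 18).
Number of paths = 3607949290

Inclusion–exclusion. Total paths: C(36, 16) = 7307872110. Through P₁: C(19, 10)·C(17, 6) = 1143270128. Through P₂: C(33, 15)·C(3, 1) = 3111474960. Since P₁ is strictly southwest of P₂, a monotone path through both must visit P₁ then P₂; paths through both = C(19, 10)·C(14, 5)·C(3, 1) = 554822268. Avoid both = 7307872110 − 1143270128 − 3111474960 + 554822268 = 3607949290.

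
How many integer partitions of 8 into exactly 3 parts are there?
p(8, 3 parts) = 5

Partitions of n into exactly k parts ↔ partitions of n − k into at most k parts (subtract 1 from each part). For n = 8, k = 3, the partitions are: 6+1+1, 5+2+1, 4+3+1, 4+2+2, 3+3+2. Count = 5.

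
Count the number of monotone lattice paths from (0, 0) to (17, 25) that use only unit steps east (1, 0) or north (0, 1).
Number of paths = 254661927156

A monotone lattice path from (0, 0) to (17, 25) consists of 17 east steps and 25 north steps in some order, so it is determined by which 17 of the 42 steps are east. The count is C(42, 17) = 254661927156.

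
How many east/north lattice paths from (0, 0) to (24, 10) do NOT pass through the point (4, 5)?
Number of paths = 124433760

Total paths from (0, 0) to (24, 10): C(34, 24) = 131128140. Paths through (4, 5): (paths (0, 0) → (4, 5)) × (paths (4, 5) → (24, 10)) = C(9, 4) · C(25, 20) = 126 · 53130 = 6694380. Avoidance count = 131128140 − 6694380 = 124433760.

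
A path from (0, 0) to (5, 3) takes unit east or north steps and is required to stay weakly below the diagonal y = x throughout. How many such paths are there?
Number of paths = 28

By the reflection principle (André's argument), the number of monotone paths to (5, 3) with n ≤ m that never go above y = x is C(8, 5) − C(8, 6) = 56 − 28 = 28.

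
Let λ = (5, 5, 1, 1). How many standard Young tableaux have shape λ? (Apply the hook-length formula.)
# SYT of shape (5, 5, 1, 1) = 1485

Hook-length formula: f^λ = n! / Π hook(c), product over all cells c of the Young diagram. For λ = (5, 5, 1, 1), n = 12 boxes. Hook lengths by row (left-to-right, top-to-bottom): [8, 5, 4, 3, 2]; [7, 4, 3, 2, 1]; [2]; [1]. Product of hooks = 322560. So f^λ = 12! / 322560 = 479001600 / 322560 = 1485.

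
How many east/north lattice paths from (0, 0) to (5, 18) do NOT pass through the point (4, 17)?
Number of paths = 21679

Total paths from (0, 0) to (5, 18): C(23, 5) = 33649. Paths through (4, 17): (paths (0, 0) → (4, 17)) × (paths (4, 17) → (5, 18)) = C(21, 4) · C(2, 1) = 5985 · 2 = 11970. Avoidance count = 33649 − 11970 = 21679.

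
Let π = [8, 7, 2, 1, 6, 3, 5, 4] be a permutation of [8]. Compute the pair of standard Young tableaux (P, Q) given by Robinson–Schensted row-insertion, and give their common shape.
P = [1, 3, 4] / [2, 5] / [6] / [7] / [8];  Q = [1, 5, 7] / [2, 6] / [3] / [4] / [8];  common shape = (3, 2, 1, 1, 1)

Row-insert the values π_1, π_2, … into P one at a time, bumping the leftmost entry strictly greater than the inserted value down to the next row. The recording tableau Q records, in position (i, j), the step at which that cell was added to P.
  Insert 8 (step 1): P = [8];  Q = [1]
  Insert 7 (step 2): P = [7] / [8];  Q = [1] / [2]
  Insert 2 (step 3): P = [2] / [7] / [8];  Q = [1] / [2] / [3]
  Insert 1 (step 4): P = [1] / [2] / [7] / [8];  Q = [1] / [2] / [3] / [4]
  Insert 6 (step 5): P = [1, 6] / [2] / [7] / [8];  Q = [1, 5] / [2] / [3] / [4]
  Insert 3 (step 6): P = [1, 3] / [2, 6] / [7] / [8];  Q = [1, 5] / [2, 6] / [3] / [4]
  Insert 5 (step 7): P = [1, 3, 5] / [2, 6] / [7] / [8];  Q = [1, 5, 7] / [2, 6] / [3] / [4]
  Insert 4 (step 8): P = [1, 3, 4] / [2, 5] / [6] / [7] / [8];  Q = [1, 5, 7] / [2, 6] / [3] / [4] / [8]
Final shape: (3, 2, 1, 1, 1).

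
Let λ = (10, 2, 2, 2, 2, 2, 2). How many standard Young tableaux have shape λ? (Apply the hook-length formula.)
# SYT of shape (10, 2, 2, 2, 2, 2, 2) = 32008977

Hook-length formula: f^λ = n! / Π hook(c), product over all cells c of the Young diagram. For λ = (10, 2, 2, 2, 2, 2, 2), n = 22 boxes. Hook lengths by row (left-to-right, top-to-bottom): [16, 15, 8, 7, 6, 5, 4, 3, 2, 1]; [7, 6]; [6, 5]; [5, 4]; [4, 3]; [3, 2]; [2, 1]. Product of hooks = 35115171840000. So f^λ = 22! / 35115171840000 = 1124000727777607680000 / 35115171840000 = 32008977.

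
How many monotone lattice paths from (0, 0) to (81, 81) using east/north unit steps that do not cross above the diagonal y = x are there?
C_81 = 4462290049988320482463241297506133183499654740

These NE paths below the diagonal are counted by the Catalan number C_n = (1/(n + 1)) · C(2n, n). For n = 81: C_81 = (1/82) · C(162, 81) = 365907784099042279561985786395502921046971688680/82 = 4462290049988320482463241297506133183499654740.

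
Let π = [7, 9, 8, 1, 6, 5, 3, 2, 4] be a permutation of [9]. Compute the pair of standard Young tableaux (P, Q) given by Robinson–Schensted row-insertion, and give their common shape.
P = [1, 2, 4] / [3, 8] / [5] / [6] / [7] / [9];  Q = [1, 2, 9] / [3, 5] / [4] / [6] / [7] / [8];  common shape = (3, 2, 1, 1, 1, 1)

Row-insert the values π_1, π_2, … into P one at a time, bumping the leftmost entry strictly greater than the inserted value down to the next row. The recording tableau Q records, in position (i, j), the step at which that cell was added to P.
  Insert 7 (step 1): P = [7];  Q = [1]
  Insert 9 (step 2): P = [7, 9];  Q = [1, 2]
  Insert 8 (step 3): P = [7, 8] / [9];  Q = [1, 2] / [3]
  Insert 1 (step 4): P = [1, 8] / [7] / [9];  Q = [1, 2] / [3] / [4]
  Insert 6 (step 5): P = [1, 6] / [7, 8] / [9];  Q = [1, 2] / [3, 5] / [4]
  Insert 5 (step 6): P = [1, 5] / [6, 8] / [7] / [9];  Q = [1, 2] / [3, 5] / [4] / [6]
  Insert 3 (step 7): P = [1, 3] / [5, 8] / [6] / [7] / [9];  Q = [1, 2] / [3, 5] / [4] / [6] / [7]
  Insert 2 (step 8): P = [1, 2] / [3, 8] / [5] / [6] / [7] / [9];  Q = [1, 2] / [3, 5] / [4] / [6] / [7] / [8]
  Insert 4 (step 9): P = [1, 2, 4] / [3, 8] / [5] / [6] / [7] / [9];  Q = [1, 2, 9] / [3, 5] / [4] / [6] / [7] / [8]
Final shape: (3, 2, 1, 1, 1, 1).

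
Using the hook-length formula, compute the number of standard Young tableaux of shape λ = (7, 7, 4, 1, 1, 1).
# SYT of shape (7, 7, 4, 1, 1, 1) = 151164000

Hook-length formula: f^λ = n! / Π hook(c), product over all cells c of the Young diagram. For λ = (7, 7, 4, 1, 1, 1), n = 21 boxes. Hook lengths by row (left-to-right, top-to-bottom): [12, 8, 7, 6, 4, 3, 2]; [11, 7, 6, 5, 3, 2, 1]; [7, 3, 2, 1]; [3]; [2]; [1]. Product of hooks = 337983528960. So f^λ = 21! / 337983528960 = 51090942171709440000 / 337983528960 = 151164000.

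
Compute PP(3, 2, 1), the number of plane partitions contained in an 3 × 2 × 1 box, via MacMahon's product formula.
PP(3, 2, 1) = 10

Evaluate the triple product over i = 1..3, j = 1..2, k = 1..1. The factors are (2/1) · (3/2) · (3/2) · (4/3) · (4/3) · (5/4). The numerators and denominators telescope so the product is an integer; carrying out the multiplication exactly gives PP(3, 2, 1) = 10.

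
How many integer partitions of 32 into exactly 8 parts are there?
p(32, 8 parts) = 919

Partitions of n into exactly k parts are in bijection with partitions of n − k into at most k parts (subtract 1 from each part). So p(32, exactly 8) = p(24, parts ≤ 8). Computing via the recurrence p(m, j) = p(m, j−1) + p(m−j, j) gives 919.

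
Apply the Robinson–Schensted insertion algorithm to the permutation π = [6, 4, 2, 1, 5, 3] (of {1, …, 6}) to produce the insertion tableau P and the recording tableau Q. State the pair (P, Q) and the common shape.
P = [1, 3] / [2, 5] / [4] / [6];  Q = [1, 5] / [2, 6] / [3] / [4];  common shape = (2, 2, 1, 1)

Row-insert the values π_1, π_2, … into P one at a time, bumping the leftmost entry strictly greater than the inserted value down to the next row. The recording tableau Q records, in position (i, j), the step at which that cell was added to P.
  Insert 6 (step 1): P = [6];  Q = [1]
  Insert 4 (step 2): P = [4] / [6];  Q = [1] / [2]
  Insert 2 (step 3): P = [2] / [4] / [6];  Q = [1] / [2] / [3]
  Insert 1 (step 4): P = [1] / [2] / [4] / [6];  Q = [1] / [2] / [3] / [4]
  Insert 5 (step 5): P = [1, 5] / [2] / [4] / [6];  Q = [1, 5] / [2] / [3] / [4]
  Insert 3 (step 6): P = [1, 3] / [2, 5] / [4] / [6];  Q = [1, 5] / [2, 6] / [3] / [4]
Final shape: (2, 2, 1, 1).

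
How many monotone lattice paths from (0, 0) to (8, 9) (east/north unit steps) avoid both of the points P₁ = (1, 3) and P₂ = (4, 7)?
Number of paths = 14596

Inclusion–exclusion. Total paths: C(17, 8) = 24310. Through P₁: C(4, 1)·C(13, 7) = 6864. Through P₂: C(11, 4)·C(6, 4) = 4950. Since P₁ is strictly southwest of P₂, a monotone path through both must visit P₁ then P₂; paths through both = C(4, 1)·C(7, 3)·C(6, 4) = 2100. Avoid both = 24310 − 6864 − 4950 + 2100 = 14596.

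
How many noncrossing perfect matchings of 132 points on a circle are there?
C_66 = 5632681584560312734993915705849145100

These noncrossing handshakes are counted by the Catalan number C_n = (1/(n + 1)) · C(2n, n). For n = 66: C_66 = (1/67) · C(132, 66) = 377389666165540953244592352291892721700/67 = 5632681584560312734993915705849145100.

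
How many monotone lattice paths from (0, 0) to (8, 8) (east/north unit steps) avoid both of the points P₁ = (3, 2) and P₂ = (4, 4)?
Number of paths = 5450

Inclusion–exclusion. Total paths: C(16, 8) = 12870. Through P₁: C(5, 3)·C(11, 5) = 4620. Through P₂: C(8, 4)·C(8, 4) = 4900. Since P₁ is strictly southwest of P₂, a monotone path through both must visit P₁ then P₂; paths through both = C(5, 3)·C(3, 1)·C(8, 4) = 2100. Avoid both = 12870 − 4620 − 4900 + 2100 = 5450.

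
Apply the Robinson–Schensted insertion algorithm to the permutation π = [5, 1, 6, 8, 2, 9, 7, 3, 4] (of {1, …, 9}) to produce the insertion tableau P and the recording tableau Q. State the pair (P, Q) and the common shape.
P = [1, 2, 3, 4] / [5, 6, 7, 9] / [8];  Q = [1, 3, 4, 6] / [2, 5, 7, 9] / [8];  common shape = (4, 4, 1)

Row-insert the values π_1, π_2, … into P one at a time, bumping the leftmost entry strictly greater than the inserted value down to the next row. The recording tableau Q records, in position (i, j), the step at which that cell was added to P.
  Insert 5 (step 1): P = [5];  Q = [1]
  Insert 1 (step 2): P = [1] / [5];  Q = [1] / [2]
  Insert 6 (step 3): P = [1, 6] / [5];  Q = [1, 3] / [2]
  Insert 8 (step 4): P = [1, 6, 8] / [5];  Q = [1, 3, 4] / [2]
  Insert 2 (step 5): P = [1, 2, 8] / [5, 6];  Q = [1, 3, 4] / [2, 5]
  Insert 9 (step 6): P = [1, 2, 8, 9] / [5, 6];  Q = [1, 3, 4, 6] / [2, 5]
  Insert 7 (step 7): P = [1, 2, 7, 9] / [5, 6, 8];  Q = [1, 3, 4, 6] / [2, 5, 7]
  Insert 3 (step 8): P = [1, 2, 3, 9] / [5, 6, 7] / [8];  Q = [1, 3, 4, 6] / [2, 5, 7] / [8]
  Insert 4 (step 9): P = [1, 2, 3, 4] / [5, 6, 7, 9] / [8];  Q = [1, 3, 4, 6] / [2, 5, 7, 9] / [8]
Final shape: (4, 4, 1).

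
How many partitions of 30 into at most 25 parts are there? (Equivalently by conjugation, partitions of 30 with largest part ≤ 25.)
p(30, parts ≤ 25) = 5592

Use the recurrence p(n, m) = p(n, m−1) + p(n−m, m): either the largest part is < m (count p(n, m−1)) or the largest part is exactly m (remove one copy of m, count p(n−m, m)). With p(0, ·) = 1 this gives p(30, parts ≤ 25) = 5592. (By conjugating Young diagrams, this also counts partitions of 30 into at most 25 parts.)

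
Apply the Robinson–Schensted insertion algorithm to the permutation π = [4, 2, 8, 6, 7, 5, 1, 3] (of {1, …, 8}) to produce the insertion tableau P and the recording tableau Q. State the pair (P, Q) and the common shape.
P = [1, 3, 7] / [2, 5] / [4, 6] / [8];  Q = [1, 3, 5] / [2, 4] / [6, 8] / [7];  common shape = (3, 2, 2, 1)

Row-insert the values π_1, π_2, … into P one at a time, bumping the leftmost entry strictly greater than the inserted value down to the next row. The recording tableau Q records, in position (i, j), the step at which that cell was added to P.
  Insert 4 (step 1): P = [4];  Q = [1]
  Insert 2 (step 2): P = [2] / [4];  Q = [1] / [2]
  Insert 8 (step 3): P = [2, 8] / [4];  Q = [1, 3] / [2]
  Insert 6 (step 4): P = [2, 6] / [4, 8];  Q = [1, 3] / [2, 4]
  Insert 7 (step 5): P = [2, 6, 7] / [4, 8];  Q = [1, 3, 5] / [2, 4]
  Insert 5 (step 6): P = [2, 5, 7] / [4, 6] / [8];  Q = [1, 3, 5] / [2, 4] / [6]
  Insert 1 (step 7): P = [1, 5, 7] / [2, 6] / [4] / [8];  Q = [1, 3, 5] / [2, 4] / [6] / [7]
  Insert 3 (step 8): P = [1, 3, 7] / [2, 5] / [4, 6] / [8];  Q = [1, 3, 5] / [2, 4] / [6, 8] / [7]
Final shape: (3, 2, 2, 1).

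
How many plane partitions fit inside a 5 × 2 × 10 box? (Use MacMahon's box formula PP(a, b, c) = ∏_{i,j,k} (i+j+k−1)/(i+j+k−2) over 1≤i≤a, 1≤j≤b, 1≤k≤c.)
PP(5, 2, 10) = 2186184

Evaluate the triple product over i = 1..5, j = 1..2, k = 1..10. The factors are (2/1) · (3/2) · (4/3) · (5/4) · (6/5) · (7/6) · (8/7) · (9/8) · … (100 factors total). The numerators and denominators telescope so the product is an integer; carrying out the multiplication exactly gives PP(5, 2, 10) = 2186184.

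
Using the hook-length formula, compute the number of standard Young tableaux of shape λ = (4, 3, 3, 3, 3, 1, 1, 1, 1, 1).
# SYT of shape (4, 3, 3, 3, 3, 1, 1, 1, 1, 1) = 34186320

Hook-length formula: f^λ = n! / Π hook(c), product over all cells c of the Young diagram. For λ = (4, 3, 3, 3, 3, 1, 1, 1, 1, 1), n = 21 boxes. Hook lengths by row (left-to-right, top-to-bottom): [13, 7, 6, 1]; [11, 5, 4]; [10, 4, 3]; [9, 3, 2]; [8, 2, 1]; [5]; [4]; [3]; [2]; [1]. Product of hooks = 1494484992000. So f^λ = 21! / 1494484992000 = 51090942171709440000 / 1494484992000 = 34186320.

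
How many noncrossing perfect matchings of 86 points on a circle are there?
C_43 = 150853479205085351660700

These noncrossing handshakes are counted by the Catalan number C_n = (1/(n + 1)) · C(2n, n). For n = 43: C_43 = (1/44) · C(86, 43) = 6637553085023755473070800/44 = 150853479205085351660700.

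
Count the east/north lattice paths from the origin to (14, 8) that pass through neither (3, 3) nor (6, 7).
Number of paths = 223266

Inclusion–exclusion. Total paths: C(22, 14) = 319770. Through P₁: C(6, 3)·C(16, 11) = 87360. Through P₂: C(13, 6)·C(9, 8) = 15444. Since P₁ is strictly southwest of P₂, a monotone path through both must visit P₁ then P₂; paths through both = C(6, 3)·C(7, 3)·C(9, 8) = 6300. Avoid both = 319770 − 87360 − 15444 + 6300 = 223266.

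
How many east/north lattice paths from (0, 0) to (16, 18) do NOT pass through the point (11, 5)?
Number of paths = 2166536406

Total paths from (0, 0) to (16, 18): C(34, 16) = 2203961430. Paths through (11, 5): (paths (0, 0) → (11, 5)) × (paths (11, 5) → (16, 18)) = C(16, 11) · C(18, 5) = 4368 · 8568 = 37425024. Avoidance count = 2203961430 − 37425024 = 2166536406.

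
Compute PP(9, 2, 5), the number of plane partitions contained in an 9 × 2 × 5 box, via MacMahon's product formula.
PP(9, 2, 5) = 1002001

Evaluate the triple product over i = 1..9, j = 1..2, k = 1..5. The factors are (2/1) · (3/2) · (4/3) · (5/4) · (6/5) · (3/2) · (4/3) · (5/4) · … (90 factors total). The numerators and denominators telescope so the product is an integer; carrying out the multiplication exactly gives PP(9, 2, 5) = 1002001.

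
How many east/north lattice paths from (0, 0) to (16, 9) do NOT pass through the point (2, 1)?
Number of paths = 1083665

Total paths from (0, 0) to (16, 9): C(25, 16) = 2042975. Paths through (2, 1): (paths (0, 0) → (2, 1)) × (paths (2, 1) → (16, 9)) = C(3, 2) · C(22, 14) = 3 · 319770 = 959310. Avoidance count = 2042975 − 959310 = 1083665.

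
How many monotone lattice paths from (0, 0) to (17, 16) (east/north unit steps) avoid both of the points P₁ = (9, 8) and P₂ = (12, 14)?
Number of paths = 694004550

Inclusion–exclusion. Total paths: C(33, 17) = 1166803110. Through P₁: C(17, 9)·C(16, 8) = 312869700. Through P₂: C(26, 12)·C(7, 5) = 202811700. Since P₁ is strictly southwest of P₂, a monotone path through both must visit P₁ then P₂; paths through both = C(17, 9)·C(9, 3)·C(7, 5) = 42882840. Avoid both = 1166803110 − 312869700 − 202811700 + 42882840 = 694004550.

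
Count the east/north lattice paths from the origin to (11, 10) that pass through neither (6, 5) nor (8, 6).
Number of paths = 179697

Inclusion–exclusion. Total paths: C(21, 11) = 352716. Through P₁: C(11, 6)·C(10, 5) = 116424. Through P₂: C(14, 8)·C(7, 3) = 105105. Since P₁ is strictly southwest of P₂, a monotone path through both must visit P₁ then P₂; paths through both = C(11, 6)·C(3, 2)·C(7, 3) = 48510. Avoid both = 352716 − 116424 − 105105 + 48510 = 179697.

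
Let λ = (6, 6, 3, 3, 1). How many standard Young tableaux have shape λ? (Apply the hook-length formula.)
# SYT of shape (6, 6, 3, 3, 1) = 16628040

Hook-length formula: f^λ = n! / Π hook(c), product over all cells c of the Young diagram. For λ = (6, 6, 3, 3, 1), n = 19 boxes. Hook lengths by row (left-to-right, top-to-bottom): [10, 8, 7, 4, 3, 2]; [9, 7, 6, 3, 2, 1]; [5, 3, 2]; [4, 2, 1]; [1]. Product of hooks = 7315660800. So f^λ = 19! / 7315660800 = 121645100408832000 / 7315660800 = 16628040.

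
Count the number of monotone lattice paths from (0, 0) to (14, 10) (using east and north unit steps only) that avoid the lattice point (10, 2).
Number of paths = 1928586

Total paths from (0, 0) to (14, 10): C(24, 14) = 1961256. Paths through (10, 2): (paths (0, 0) → (10, 2)) × (paths (10, 2) → (14, 10)) = C(12, 10) · C(12, 4) = 66 · 495 = 32670. Avoidance count = 1961256 − 32670 = 1928586.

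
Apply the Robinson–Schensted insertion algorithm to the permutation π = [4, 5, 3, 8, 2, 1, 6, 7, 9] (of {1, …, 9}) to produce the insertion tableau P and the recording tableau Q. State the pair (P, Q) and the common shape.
P = [1, 5, 6, 7, 9] / [2, 8] / [3] / [4];  Q = [1, 2, 4, 8, 9] / [3, 7] / [5] / [6];  common shape = (5, 2, 1, 1)

Row-insert the values π_1, π_2, … into P one at a time, bumping the leftmost entry strictly greater than the inserted value down to the next row. The recording tableau Q records, in position (i, j), the step at which that cell was added to P.
  Insert 4 (step 1): P = [4];  Q = [1]
  Insert 5 (step 2): P = [4, 5];  Q = [1, 2]
  Insert 3 (step 3): P = [3, 5] / [4];  Q = [1, 2] / [3]
  Insert 8 (step 4): P = [3, 5, 8] / [4];  Q = [1, 2, 4] / [3]
  Insert 2 (step 5): P = [2, 5, 8] / [3] / [4];  Q = [1, 2, 4] / [3] / [5]
  Insert 1 (step 6): P = [1, 5, 8] / [2] / [3] / [4];  Q = [1, 2, 4] / [3] / [5] / [6]
  Insert 6 (step 7): P = [1, 5, 6] / [2, 8] / [3] / [4];  Q = [1, 2, 4] / [3, 7] / [5] / [6]
  Insert 7 (step 8): P = [1, 5, 6, 7] / [2, 8] / [3] / [4];  Q = [1, 2, 4, 8] / [3, 7] / [5] / [6]
  Insert 9 (step 9): P = [1, 5, 6, 7, 9] / [2, 8] / [3] / [4];  Q = [1, 2, 4, 8, 9] / [3, 7] / [5] / [6]
Final shape: (5, 2, 1, 1).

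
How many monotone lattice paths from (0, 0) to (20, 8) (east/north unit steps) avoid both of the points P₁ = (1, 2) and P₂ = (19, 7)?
Number of paths = 1463099

Inclusion–exclusion. Total paths: C(28, 20) = 3108105. Through P₁: C(3, 1)·C(25, 19) = 531300. Through P₂: C(26, 19)·C(2, 1) = 1315600. Since P₁ is strictly southwest of P₂, a monotone path through both must visit P₁ then P₂; paths through both = C(3, 1)·C(23, 18)·C(2, 1) = 201894. Avoid both = 3108105 − 531300 − 1315600 + 201894 = 1463099.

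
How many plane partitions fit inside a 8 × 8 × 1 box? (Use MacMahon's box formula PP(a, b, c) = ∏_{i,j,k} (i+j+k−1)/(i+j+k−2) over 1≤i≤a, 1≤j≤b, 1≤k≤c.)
PP(8, 8, 1) = 12870

Evaluate the triple product over i = 1..8, j = 1..8, k = 1..1. The factors are (2/1) · (3/2) · (4/3) · (5/4) · (6/5) · (7/6) · (8/7) · (9/8) · … (64 factors total). The numerators and denominators telescope so the product is an integer; carrying out the multiplication exactly gives PP(8, 8, 1) = 12870.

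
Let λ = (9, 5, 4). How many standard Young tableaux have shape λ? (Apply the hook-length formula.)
# SYT of shape (9, 5, 4) = 649740

Hook-length formula: f^λ = n! / Π hook(c), product over all cells c of the Young diagram. For λ = (9, 5, 4), n = 18 boxes. Hook lengths by row (left-to-right, top-to-bottom): [11, 10, 9, 8, 6, 4, 3, 2, 1]; [6, 5, 4, 3, 1]; [4, 3, 2, 1]. Product of hooks = 9853747200. So f^λ = 18! / 9853747200 = 6402373705728000 / 9853747200 = 649740.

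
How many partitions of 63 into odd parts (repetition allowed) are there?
p_odd(63) = 14848

Enumerate partitions using only odd parts via the recurrence o(n, m) = o(n, m−2) + o(n−m, m) over odd m, starting from the largest odd part ≤ n. This gives p_odd(63) = 14848. (Euler's theorem: equals the count of distinct-part partitions.)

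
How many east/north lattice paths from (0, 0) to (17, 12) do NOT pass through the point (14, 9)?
Number of paths = 35552135

Total paths from (0, 0) to (17, 12): C(29, 17) = 51895935. Paths through (14, 9): (paths (0, 0) → (14, 9)) × (paths (14, 9) → (17, 12)) = C(23, 14) · C(6, 3) = 817190 · 20 = 16343800. Avoidance count = 51895935 − 16343800 = 35552135.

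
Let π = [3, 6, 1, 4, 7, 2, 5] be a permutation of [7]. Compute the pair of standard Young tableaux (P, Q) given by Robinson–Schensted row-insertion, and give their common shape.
P = [1, 2, 5] / [3, 4, 7] / [6];  Q = [1, 2, 5] / [3, 4, 7] / [6];  common shape = (3, 3, 1)

Row-insert the values π_1, π_2, … into P one at a time, bumping the leftmost entry strictly greater than the inserted value down to the next row. The recording tableau Q records, in position (i, j), the step at which that cell was added to P.
  Insert 3 (step 1): P = [3];  Q = [1]
  Insert 6 (step 2): P = [3, 6];  Q = [1, 2]
  Insert 1 (step 3): P = [1, 6] / [3];  Q = [1, 2] / [3]
  Insert 4 (step 4): P = [1, 4] / [3, 6];  Q = [1, 2] / [3, 4]
  Insert 7 (step 5): P = [1, 4, 7] / [3, 6];  Q = [1, 2, 5] / [3, 4]
  Insert 2 (step 6): P = [1, 2, 7] / [3, 4] / [6];  Q = [1, 2, 5] / [3, 4] / [6]
  Insert 5 (step 7): P = [1, 2, 5] / [3, 4, 7] / [6];  Q = [1, 2, 5] / [3, 4, 7] / [6]
Final shape: (3, 3, 1).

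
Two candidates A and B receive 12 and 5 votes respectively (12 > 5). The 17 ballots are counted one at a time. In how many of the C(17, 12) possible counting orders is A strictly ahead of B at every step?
Strict-lead orderings = 2548

Total orderings of the 17 votes with 12 for A: C(17, 12) = 6188. By the Bertrand ballot formula (Cycle Lemma / reflection principle), the number of orderings in which A is strictly ahead of B throughout is (p − q)/(p + q) · C(p + q, p) = (12 − 5)/(12 + 5) · 6188 = 2548.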